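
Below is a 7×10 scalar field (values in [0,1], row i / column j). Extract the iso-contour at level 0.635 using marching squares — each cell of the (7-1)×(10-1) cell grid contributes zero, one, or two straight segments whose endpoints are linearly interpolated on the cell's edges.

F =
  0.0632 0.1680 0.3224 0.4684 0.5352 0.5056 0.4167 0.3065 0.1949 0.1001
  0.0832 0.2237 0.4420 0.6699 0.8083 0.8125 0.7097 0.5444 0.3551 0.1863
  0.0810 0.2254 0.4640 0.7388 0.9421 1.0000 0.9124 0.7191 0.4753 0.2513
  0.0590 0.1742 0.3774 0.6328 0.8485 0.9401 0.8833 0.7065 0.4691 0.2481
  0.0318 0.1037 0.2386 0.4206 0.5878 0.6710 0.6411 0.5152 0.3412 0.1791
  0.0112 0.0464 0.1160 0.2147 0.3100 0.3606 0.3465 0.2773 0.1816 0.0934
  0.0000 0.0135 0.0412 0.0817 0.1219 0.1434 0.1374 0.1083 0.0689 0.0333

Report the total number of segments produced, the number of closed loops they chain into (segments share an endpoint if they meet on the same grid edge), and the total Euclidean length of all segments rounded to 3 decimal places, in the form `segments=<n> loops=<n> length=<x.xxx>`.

cell (0,2): code 0100 → (0.827,3.000)–(1.000,2.847)
cell (0,3): code 1100 → (0.365,4.000)–(0.827,3.000)
cell (0,4): code 1100 → (0.422,5.000)–(0.365,4.000)
cell (0,5): code 1100 → (0.745,6.000)–(0.422,5.000)
cell (0,6): code 1000 → (1.000,6.452)–(0.745,6.000)
cell (1,2): code 0110 → (1.000,2.847)–(2.000,2.622)
cell (1,6): code 1101 → (1.519,7.000)–(1.000,6.452)
cell (1,7): code 1000 → (2.000,7.345)–(1.519,7.000)
cell (2,2): code 0010 → (2.000,2.622)–(2.979,3.000)
cell (2,3): code 0111 → (2.979,3.000)–(3.000,3.010)
cell (2,7): code 1001 → (3.000,7.301)–(2.000,7.345)
cell (3,3): code 0010 → (3.000,3.010)–(3.819,4.000)
cell (3,4): code 0111 → (3.819,4.000)–(4.000,4.567)
cell (3,6): code 1011 → (4.000,6.048)–(3.374,7.000)
cell (3,7): code 0001 → (3.374,7.000)–(3.000,7.301)
cell (4,4): code 0010 → (4.000,4.567)–(4.116,5.000)
cell (4,5): code 0011 → (4.116,5.000)–(4.021,6.000)
cell (4,6): code 0001 → (4.021,6.000)–(4.000,6.048)
total: 18 segments, chained into 1 closed loop(s), length Σ = 13.353773

segments=18 loops=1 length=13.354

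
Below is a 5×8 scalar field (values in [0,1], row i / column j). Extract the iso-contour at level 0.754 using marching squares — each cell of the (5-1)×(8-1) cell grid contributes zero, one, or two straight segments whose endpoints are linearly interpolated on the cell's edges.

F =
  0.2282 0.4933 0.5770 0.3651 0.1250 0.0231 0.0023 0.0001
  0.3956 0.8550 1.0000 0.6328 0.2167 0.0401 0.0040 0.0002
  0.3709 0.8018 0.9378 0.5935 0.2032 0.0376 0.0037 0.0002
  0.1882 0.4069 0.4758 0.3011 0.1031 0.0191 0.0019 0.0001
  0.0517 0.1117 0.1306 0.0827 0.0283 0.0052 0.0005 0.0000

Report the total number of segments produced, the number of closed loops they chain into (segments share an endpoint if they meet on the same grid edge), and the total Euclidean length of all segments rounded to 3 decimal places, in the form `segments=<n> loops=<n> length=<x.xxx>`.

cell (0,0): code 0100 → (0.721,1.000)–(1.000,0.780)
cell (0,1): code 1100 → (0.418,2.000)–(0.721,1.000)
cell (0,2): code 1000 → (1.000,2.670)–(0.418,2.000)
cell (1,0): code 0110 → (1.000,0.780)–(2.000,0.889)
cell (1,2): code 1001 → (2.000,2.534)–(1.000,2.670)
cell (2,0): code 0010 → (2.000,0.889)–(2.121,1.000)
cell (2,1): code 0011 → (2.121,1.000)–(2.398,2.000)
cell (2,2): code 0001 → (2.398,2.000)–(2.000,2.534)
total: 8 segments, chained into 1 closed loop(s), length Σ = 6.169937

segments=8 loops=1 length=6.170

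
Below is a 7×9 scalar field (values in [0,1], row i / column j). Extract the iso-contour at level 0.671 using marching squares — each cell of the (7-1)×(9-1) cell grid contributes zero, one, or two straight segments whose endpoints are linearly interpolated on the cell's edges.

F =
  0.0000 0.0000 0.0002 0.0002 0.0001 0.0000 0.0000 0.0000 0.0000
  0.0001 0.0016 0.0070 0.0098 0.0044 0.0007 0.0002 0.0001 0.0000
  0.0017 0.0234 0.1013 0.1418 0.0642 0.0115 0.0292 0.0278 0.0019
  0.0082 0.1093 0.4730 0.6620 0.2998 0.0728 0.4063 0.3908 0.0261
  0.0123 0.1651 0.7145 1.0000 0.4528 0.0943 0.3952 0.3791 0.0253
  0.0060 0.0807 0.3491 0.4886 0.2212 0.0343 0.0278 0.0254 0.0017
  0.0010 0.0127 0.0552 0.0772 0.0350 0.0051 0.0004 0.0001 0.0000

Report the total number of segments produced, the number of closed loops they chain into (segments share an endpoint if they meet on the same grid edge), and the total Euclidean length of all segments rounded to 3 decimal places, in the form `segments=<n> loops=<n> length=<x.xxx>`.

segments=6 loops=1 length=4.770

cell (3,1): code 0100 → (3.820,2.000)–(4.000,1.921)
cell (3,2): code 1100 → (3.027,3.000)–(3.820,2.000)
cell (3,3): code 1000 → (4.000,3.601)–(3.027,3.000)
cell (4,1): code 0010 → (4.000,1.921)–(4.119,2.000)
cell (4,2): code 0011 → (4.119,2.000)–(4.643,3.000)
cell (4,3): code 0001 → (4.643,3.000)–(4.000,3.601)
total: 6 segments, chained into 1 closed loop(s), length Σ = 4.769896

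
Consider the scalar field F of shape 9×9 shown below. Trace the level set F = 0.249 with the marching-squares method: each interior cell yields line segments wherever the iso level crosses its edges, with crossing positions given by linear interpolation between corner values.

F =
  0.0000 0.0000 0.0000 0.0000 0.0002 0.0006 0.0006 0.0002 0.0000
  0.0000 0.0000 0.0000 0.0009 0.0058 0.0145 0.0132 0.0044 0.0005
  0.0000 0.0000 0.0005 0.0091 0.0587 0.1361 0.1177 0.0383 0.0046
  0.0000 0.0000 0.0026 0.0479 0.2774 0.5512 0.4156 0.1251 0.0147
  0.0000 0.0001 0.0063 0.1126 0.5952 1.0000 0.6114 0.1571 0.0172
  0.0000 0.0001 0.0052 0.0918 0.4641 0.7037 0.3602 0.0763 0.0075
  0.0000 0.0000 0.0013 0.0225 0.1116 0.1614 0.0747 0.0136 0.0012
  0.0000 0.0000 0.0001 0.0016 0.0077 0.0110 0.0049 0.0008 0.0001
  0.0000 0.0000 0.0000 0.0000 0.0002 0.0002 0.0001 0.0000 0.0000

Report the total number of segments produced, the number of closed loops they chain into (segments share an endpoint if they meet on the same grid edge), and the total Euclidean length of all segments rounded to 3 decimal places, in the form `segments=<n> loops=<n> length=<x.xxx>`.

cell (2,3): code 0100 → (2.870,4.000)–(3.000,3.876)
cell (2,4): code 1100 → (2.272,5.000)–(2.870,4.000)
cell (2,5): code 1100 → (2.441,6.000)–(2.272,5.000)
cell (2,6): code 1000 → (3.000,6.573)–(2.441,6.000)
cell (3,3): code 0110 → (3.000,3.876)–(4.000,3.283)
cell (3,6): code 1001 → (4.000,6.798)–(3.000,6.573)
cell (4,3): code 0110 → (4.000,3.283)–(5.000,3.422)
cell (4,6): code 1001 → (5.000,6.392)–(4.000,6.798)
cell (5,3): code 0010 → (5.000,3.422)–(5.610,4.000)
cell (5,4): code 0011 → (5.610,4.000)–(5.838,5.000)
cell (5,5): code 0011 → (5.838,5.000)–(5.389,6.000)
cell (5,6): code 0001 → (5.389,6.000)–(5.000,6.392)
total: 12 segments, chained into 1 closed loop(s), length Σ = 10.951127

segments=12 loops=1 length=10.951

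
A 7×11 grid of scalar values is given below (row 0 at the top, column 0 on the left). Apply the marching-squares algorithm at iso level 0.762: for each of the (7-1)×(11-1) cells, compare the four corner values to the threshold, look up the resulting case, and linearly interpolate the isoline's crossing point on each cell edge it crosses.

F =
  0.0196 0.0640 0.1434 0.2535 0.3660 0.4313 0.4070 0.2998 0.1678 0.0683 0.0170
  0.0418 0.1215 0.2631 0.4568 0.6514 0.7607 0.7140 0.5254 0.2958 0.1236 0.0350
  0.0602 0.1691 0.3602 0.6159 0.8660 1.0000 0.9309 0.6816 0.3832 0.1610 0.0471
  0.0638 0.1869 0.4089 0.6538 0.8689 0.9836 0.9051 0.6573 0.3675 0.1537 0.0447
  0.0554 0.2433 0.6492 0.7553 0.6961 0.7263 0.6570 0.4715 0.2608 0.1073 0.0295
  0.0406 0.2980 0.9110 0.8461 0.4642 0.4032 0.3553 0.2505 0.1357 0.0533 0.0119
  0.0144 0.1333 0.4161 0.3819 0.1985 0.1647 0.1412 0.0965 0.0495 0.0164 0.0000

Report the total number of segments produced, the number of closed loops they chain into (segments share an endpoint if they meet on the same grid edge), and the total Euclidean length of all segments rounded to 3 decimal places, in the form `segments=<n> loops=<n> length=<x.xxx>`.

segments=16 loops=2 length=13.815

cell (1,3): code 0100 → (1.515,4.000)–(2.000,3.584)
cell (1,4): code 1100 → (1.005,5.000)–(1.515,4.000)
cell (1,5): code 1100 → (1.221,6.000)–(1.005,5.000)
cell (1,6): code 1000 → (2.000,6.677)–(1.221,6.000)
cell (2,3): code 0110 → (2.000,3.584)–(3.000,3.503)
cell (2,6): code 1001 → (3.000,6.577)–(2.000,6.677)
cell (3,3): code 0010 → (3.000,3.503)–(3.619,4.000)
cell (3,4): code 0011 → (3.619,4.000)–(3.861,5.000)
cell (3,5): code 0011 → (3.861,5.000)–(3.577,6.000)
cell (3,6): code 0001 → (3.577,6.000)–(3.000,6.577)
cell (4,1): code 0100 → (4.431,2.000)–(5.000,1.757)
cell (4,2): code 1100 → (4.074,3.000)–(4.431,2.000)
cell (4,3): code 1000 → (5.000,3.220)–(4.074,3.000)
cell (5,1): code 0010 → (5.000,1.757)–(5.301,2.000)
cell (5,2): code 0011 → (5.301,2.000)–(5.181,3.000)
cell (5,3): code 0001 → (5.181,3.000)–(5.000,3.220)
total: 16 segments, chained into 2 closed loop(s), length Σ = 13.814985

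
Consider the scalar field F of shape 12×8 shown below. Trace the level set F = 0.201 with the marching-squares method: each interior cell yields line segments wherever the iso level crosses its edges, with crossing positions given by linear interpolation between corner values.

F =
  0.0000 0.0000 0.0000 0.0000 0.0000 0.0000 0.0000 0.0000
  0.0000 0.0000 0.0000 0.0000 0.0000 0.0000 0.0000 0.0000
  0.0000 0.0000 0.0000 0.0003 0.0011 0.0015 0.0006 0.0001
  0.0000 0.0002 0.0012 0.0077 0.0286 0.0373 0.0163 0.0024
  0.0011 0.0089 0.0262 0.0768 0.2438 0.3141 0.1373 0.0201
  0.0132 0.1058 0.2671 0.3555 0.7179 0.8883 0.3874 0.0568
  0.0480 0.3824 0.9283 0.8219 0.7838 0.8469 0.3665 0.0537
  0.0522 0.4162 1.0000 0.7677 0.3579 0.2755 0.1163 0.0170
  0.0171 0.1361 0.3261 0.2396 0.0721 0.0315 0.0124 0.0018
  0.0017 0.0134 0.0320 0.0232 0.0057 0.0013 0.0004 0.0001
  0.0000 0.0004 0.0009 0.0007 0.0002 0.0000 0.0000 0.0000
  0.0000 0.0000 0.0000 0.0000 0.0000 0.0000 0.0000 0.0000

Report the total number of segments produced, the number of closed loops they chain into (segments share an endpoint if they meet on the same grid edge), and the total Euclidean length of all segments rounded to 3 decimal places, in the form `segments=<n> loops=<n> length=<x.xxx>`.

segments=22 loops=1 length=16.861

cell (3,3): code 0100 → (3.801,4.000)–(4.000,3.744)
cell (3,4): code 1100 → (3.591,5.000)–(3.801,4.000)
cell (3,5): code 1000 → (4.000,5.640)–(3.591,5.000)
cell (4,1): code 0100 → (4.726,2.000)–(5.000,1.590)
cell (4,2): code 1100 → (4.446,3.000)–(4.726,2.000)
cell (4,3): code 1110 → (4.000,3.744)–(4.446,3.000)
cell (4,5): code 1101 → (4.255,6.000)–(4.000,5.640)
cell (4,6): code 1000 → (5.000,6.564)–(4.255,6.000)
cell (5,0): code 0100 → (5.344,1.000)–(6.000,0.458)
cell (5,1): code 1110 → (5.000,1.590)–(5.344,1.000)
cell (5,6): code 1001 → (6.000,6.529)–(5.000,6.564)
cell (6,0): code 0110 → (6.000,0.458)–(7.000,0.409)
cell (6,5): code 1011 → (7.000,5.468)–(6.661,6.000)
cell (6,6): code 0001 → (6.661,6.000)–(6.000,6.529)
cell (7,0): code 0010 → (7.000,0.409)–(7.768,1.000)
cell (7,1): code 0111 → (7.768,1.000)–(8.000,1.342)
cell (7,3): code 1011 → (8.000,3.230)–(7.549,4.000)
cell (7,4): code 0011 → (7.549,4.000)–(7.305,5.000)
cell (7,5): code 0001 → (7.305,5.000)–(7.000,5.468)
cell (8,1): code 0010 → (8.000,1.342)–(8.425,2.000)
cell (8,2): code 0011 → (8.425,2.000)–(8.178,3.000)
cell (8,3): code 0001 → (8.178,3.000)–(8.000,3.230)
total: 22 segments, chained into 1 closed loop(s), length Σ = 16.860917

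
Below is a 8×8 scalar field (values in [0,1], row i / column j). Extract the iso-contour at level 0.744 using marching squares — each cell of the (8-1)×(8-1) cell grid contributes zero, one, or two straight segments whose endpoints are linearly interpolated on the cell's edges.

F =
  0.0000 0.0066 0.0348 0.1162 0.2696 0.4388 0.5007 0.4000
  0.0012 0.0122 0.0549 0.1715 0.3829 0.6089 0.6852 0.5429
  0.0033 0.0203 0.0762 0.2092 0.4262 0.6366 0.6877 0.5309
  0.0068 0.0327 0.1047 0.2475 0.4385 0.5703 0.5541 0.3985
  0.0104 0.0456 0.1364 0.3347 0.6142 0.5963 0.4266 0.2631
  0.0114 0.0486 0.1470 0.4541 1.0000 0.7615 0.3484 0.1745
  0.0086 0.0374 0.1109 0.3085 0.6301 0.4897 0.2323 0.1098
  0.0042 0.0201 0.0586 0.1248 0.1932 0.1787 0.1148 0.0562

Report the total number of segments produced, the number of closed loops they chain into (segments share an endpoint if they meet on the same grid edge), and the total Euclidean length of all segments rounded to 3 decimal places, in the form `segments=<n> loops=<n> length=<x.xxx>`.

cell (4,3): code 0100 → (4.336,4.000)–(5.000,3.531)
cell (4,4): code 1100 → (4.894,5.000)–(4.336,4.000)
cell (4,5): code 1000 → (5.000,5.042)–(4.894,5.000)
cell (5,3): code 0010 → (5.000,3.531)–(5.692,4.000)
cell (5,4): code 0011 → (5.692,4.000)–(5.064,5.000)
cell (5,5): code 0001 → (5.064,5.000)–(5.000,5.042)
total: 6 segments, chained into 1 closed loop(s), length Σ = 4.165338

segments=6 loops=1 length=4.165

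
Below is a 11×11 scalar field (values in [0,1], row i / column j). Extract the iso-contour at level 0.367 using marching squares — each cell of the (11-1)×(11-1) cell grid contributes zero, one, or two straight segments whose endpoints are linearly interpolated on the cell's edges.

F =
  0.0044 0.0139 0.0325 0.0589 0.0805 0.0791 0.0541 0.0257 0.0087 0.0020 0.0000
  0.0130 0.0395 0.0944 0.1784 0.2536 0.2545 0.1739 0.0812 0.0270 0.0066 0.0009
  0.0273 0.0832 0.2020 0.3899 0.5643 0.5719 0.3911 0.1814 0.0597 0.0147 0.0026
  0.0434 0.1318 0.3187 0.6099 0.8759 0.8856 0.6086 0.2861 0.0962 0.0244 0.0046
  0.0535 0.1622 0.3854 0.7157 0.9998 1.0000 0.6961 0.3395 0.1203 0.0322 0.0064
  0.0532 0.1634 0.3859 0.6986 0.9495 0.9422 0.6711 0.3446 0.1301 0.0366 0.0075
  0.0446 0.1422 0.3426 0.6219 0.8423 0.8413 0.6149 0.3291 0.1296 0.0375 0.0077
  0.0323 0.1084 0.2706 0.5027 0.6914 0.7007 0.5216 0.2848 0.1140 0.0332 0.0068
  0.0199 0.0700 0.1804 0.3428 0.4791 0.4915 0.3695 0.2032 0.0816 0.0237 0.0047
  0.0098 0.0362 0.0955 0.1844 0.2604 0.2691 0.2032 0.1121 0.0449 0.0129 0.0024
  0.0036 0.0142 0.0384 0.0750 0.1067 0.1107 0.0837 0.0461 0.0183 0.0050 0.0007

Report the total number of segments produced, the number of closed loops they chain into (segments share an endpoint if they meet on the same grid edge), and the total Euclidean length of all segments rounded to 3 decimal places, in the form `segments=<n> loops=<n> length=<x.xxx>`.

cell (1,2): code 0100 → (1.892,3.000)–(2.000,2.878)
cell (1,3): code 1100 → (1.365,4.000)–(1.892,3.000)
cell (1,4): code 1100 → (1.354,5.000)–(1.365,4.000)
cell (1,5): code 1100 → (1.889,6.000)–(1.354,5.000)
cell (1,6): code 1000 → (2.000,6.115)–(1.889,6.000)
cell (2,2): code 0110 → (2.000,2.878)–(3.000,2.166)
cell (2,6): code 1001 → (3.000,6.749)–(2.000,6.115)
cell (3,1): code 0100 → (3.724,2.000)–(4.000,1.918)
cell (3,2): code 1110 → (3.000,2.166)–(3.724,2.000)
cell (3,6): code 1001 → (4.000,6.923)–(3.000,6.749)
cell (4,1): code 0110 → (4.000,1.918)–(5.000,1.915)
cell (4,6): code 1001 → (5.000,6.931)–(4.000,6.923)
cell (5,1): code 0010 → (5.000,1.915)–(5.436,2.000)
cell (5,2): code 0111 → (5.436,2.000)–(6.000,2.087)
cell (5,6): code 1001 → (6.000,6.867)–(5.000,6.931)
cell (6,2): code 0110 → (6.000,2.087)–(7.000,2.415)
cell (6,6): code 1001 → (7.000,6.653)–(6.000,6.867)
cell (7,2): code 0010 → (7.000,2.415)–(7.849,3.000)
cell (7,3): code 0111 → (7.849,3.000)–(8.000,3.178)
cell (7,6): code 1001 → (8.000,6.015)–(7.000,6.653)
cell (8,3): code 0010 → (8.000,3.178)–(8.513,4.000)
cell (8,4): code 0011 → (8.513,4.000)–(8.560,5.000)
cell (8,5): code 0011 → (8.560,5.000)–(8.015,6.000)
cell (8,6): code 0001 → (8.015,6.000)–(8.000,6.015)
total: 24 segments, chained into 1 closed loop(s), length Σ = 19.717040

segments=24 loops=1 length=19.717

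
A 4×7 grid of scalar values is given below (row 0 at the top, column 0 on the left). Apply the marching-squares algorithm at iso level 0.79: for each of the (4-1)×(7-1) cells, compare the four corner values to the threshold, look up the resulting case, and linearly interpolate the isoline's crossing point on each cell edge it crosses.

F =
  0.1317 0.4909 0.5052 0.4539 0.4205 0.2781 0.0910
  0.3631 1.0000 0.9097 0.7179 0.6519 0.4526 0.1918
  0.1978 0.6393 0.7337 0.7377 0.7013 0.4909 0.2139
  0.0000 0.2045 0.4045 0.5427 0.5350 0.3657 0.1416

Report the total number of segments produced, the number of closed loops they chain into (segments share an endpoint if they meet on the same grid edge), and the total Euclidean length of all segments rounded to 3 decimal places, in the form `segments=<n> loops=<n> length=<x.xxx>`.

segments=6 loops=1 length=4.822

cell (0,0): code 0100 → (0.588,1.000)–(1.000,0.670)
cell (0,1): code 1100 → (0.704,2.000)–(0.588,1.000)
cell (0,2): code 1000 → (1.000,2.624)–(0.704,2.000)
cell (1,0): code 0010 → (1.000,0.670)–(1.582,1.000)
cell (1,1): code 0011 → (1.582,1.000)–(1.680,2.000)
cell (1,2): code 0001 → (1.680,2.000)–(1.000,2.624)
total: 6 segments, chained into 1 closed loop(s), length Σ = 4.822469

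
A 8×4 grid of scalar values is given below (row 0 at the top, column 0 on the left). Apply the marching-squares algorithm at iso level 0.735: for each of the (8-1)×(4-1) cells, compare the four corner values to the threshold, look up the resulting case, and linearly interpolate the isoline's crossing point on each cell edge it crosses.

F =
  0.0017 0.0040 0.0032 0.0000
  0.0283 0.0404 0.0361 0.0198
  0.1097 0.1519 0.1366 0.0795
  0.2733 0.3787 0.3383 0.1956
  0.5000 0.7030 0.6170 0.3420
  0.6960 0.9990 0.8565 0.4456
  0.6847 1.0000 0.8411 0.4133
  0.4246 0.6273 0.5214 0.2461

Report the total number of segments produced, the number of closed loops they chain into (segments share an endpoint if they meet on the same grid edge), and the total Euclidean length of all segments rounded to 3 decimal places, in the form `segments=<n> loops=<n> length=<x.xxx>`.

segments=8 loops=1 length=7.492

cell (4,0): code 0100 → (4.108,1.000)–(5.000,0.129)
cell (4,1): code 1100 → (4.493,2.000)–(4.108,1.000)
cell (4,2): code 1000 → (5.000,2.296)–(4.493,2.000)
cell (5,0): code 0110 → (5.000,0.129)–(6.000,0.160)
cell (5,2): code 1001 → (6.000,2.248)–(5.000,2.296)
cell (6,0): code 0010 → (6.000,0.160)–(6.711,1.000)
cell (6,1): code 0011 → (6.711,1.000)–(6.332,2.000)
cell (6,2): code 0001 → (6.332,2.000)–(6.000,2.248)
total: 8 segments, chained into 1 closed loop(s), length Σ = 7.491706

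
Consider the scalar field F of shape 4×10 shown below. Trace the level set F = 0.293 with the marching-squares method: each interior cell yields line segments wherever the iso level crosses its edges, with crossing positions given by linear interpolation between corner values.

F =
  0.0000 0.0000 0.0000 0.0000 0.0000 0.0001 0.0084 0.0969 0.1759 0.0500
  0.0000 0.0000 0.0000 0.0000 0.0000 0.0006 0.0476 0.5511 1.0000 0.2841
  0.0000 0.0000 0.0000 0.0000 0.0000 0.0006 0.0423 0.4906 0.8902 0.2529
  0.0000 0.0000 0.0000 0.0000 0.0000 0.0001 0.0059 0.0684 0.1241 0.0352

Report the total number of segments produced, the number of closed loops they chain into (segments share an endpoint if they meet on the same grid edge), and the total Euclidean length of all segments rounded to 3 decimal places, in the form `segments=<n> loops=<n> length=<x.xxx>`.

segments=8 loops=1 length=8.028

cell (0,6): code 0100 → (0.432,7.000)–(1.000,6.487)
cell (0,7): code 1100 → (0.142,8.000)–(0.432,7.000)
cell (0,8): code 1000 → (1.000,8.988)–(0.142,8.000)
cell (1,6): code 0110 → (1.000,6.487)–(2.000,6.559)
cell (1,8): code 1001 → (2.000,8.937)–(1.000,8.988)
cell (2,6): code 0010 → (2.000,6.559)–(2.468,7.000)
cell (2,7): code 0011 → (2.468,7.000)–(2.780,8.000)
cell (2,8): code 0001 → (2.780,8.000)–(2.000,8.937)
total: 8 segments, chained into 1 closed loop(s), length Σ = 8.027649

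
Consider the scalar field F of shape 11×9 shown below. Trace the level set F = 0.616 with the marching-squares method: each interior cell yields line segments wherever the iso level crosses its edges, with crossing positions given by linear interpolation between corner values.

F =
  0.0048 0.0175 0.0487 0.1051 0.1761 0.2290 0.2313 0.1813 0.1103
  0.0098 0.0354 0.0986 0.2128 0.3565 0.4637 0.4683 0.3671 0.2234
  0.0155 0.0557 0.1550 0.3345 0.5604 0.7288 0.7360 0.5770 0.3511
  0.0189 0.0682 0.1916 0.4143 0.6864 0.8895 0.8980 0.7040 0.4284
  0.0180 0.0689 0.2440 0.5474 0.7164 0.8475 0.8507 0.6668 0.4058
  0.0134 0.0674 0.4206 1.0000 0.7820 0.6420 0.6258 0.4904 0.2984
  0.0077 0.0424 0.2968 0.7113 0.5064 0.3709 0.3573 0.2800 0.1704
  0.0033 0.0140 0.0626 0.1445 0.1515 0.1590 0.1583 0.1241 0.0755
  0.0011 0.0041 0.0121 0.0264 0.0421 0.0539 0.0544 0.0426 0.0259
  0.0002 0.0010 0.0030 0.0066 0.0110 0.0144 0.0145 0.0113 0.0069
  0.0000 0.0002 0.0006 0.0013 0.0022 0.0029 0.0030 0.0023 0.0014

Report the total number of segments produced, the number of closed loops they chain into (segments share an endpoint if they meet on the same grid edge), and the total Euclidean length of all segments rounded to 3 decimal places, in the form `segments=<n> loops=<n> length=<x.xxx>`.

cell (1,4): code 0100 → (1.575,5.000)–(2.000,4.330)
cell (1,5): code 1100 → (1.552,6.000)–(1.575,5.000)
cell (1,6): code 1000 → (2.000,6.755)–(1.552,6.000)
cell (2,3): code 0100 → (2.441,4.000)–(3.000,3.741)
cell (2,4): code 1110 → (2.000,4.330)–(2.441,4.000)
cell (2,6): code 1101 → (2.307,7.000)–(2.000,6.755)
cell (2,7): code 1000 → (3.000,7.319)–(2.307,7.000)
cell (3,3): code 0110 → (3.000,3.741)–(4.000,3.406)
cell (3,7): code 1001 → (4.000,7.195)–(3.000,7.319)
cell (4,2): code 0100 → (4.152,3.000)–(5.000,2.337)
cell (4,3): code 1110 → (4.000,3.406)–(4.152,3.000)
cell (4,6): code 1011 → (5.000,6.072)–(4.288,7.000)
cell (4,7): code 0001 → (4.288,7.000)–(4.000,7.195)
cell (5,2): code 0110 → (5.000,2.337)–(6.000,2.770)
cell (5,3): code 1011 → (6.000,3.465)–(5.602,4.000)
cell (5,4): code 0011 → (5.602,4.000)–(5.096,5.000)
cell (5,5): code 0011 → (5.096,5.000)–(5.036,6.000)
cell (5,6): code 0001 → (5.036,6.000)–(5.000,6.072)
cell (6,2): code 0010 → (6.000,2.770)–(6.168,3.000)
cell (6,3): code 0001 → (6.168,3.000)–(6.000,3.465)
total: 20 segments, chained into 1 closed loop(s), length Σ = 14.823088

segments=20 loops=1 length=14.823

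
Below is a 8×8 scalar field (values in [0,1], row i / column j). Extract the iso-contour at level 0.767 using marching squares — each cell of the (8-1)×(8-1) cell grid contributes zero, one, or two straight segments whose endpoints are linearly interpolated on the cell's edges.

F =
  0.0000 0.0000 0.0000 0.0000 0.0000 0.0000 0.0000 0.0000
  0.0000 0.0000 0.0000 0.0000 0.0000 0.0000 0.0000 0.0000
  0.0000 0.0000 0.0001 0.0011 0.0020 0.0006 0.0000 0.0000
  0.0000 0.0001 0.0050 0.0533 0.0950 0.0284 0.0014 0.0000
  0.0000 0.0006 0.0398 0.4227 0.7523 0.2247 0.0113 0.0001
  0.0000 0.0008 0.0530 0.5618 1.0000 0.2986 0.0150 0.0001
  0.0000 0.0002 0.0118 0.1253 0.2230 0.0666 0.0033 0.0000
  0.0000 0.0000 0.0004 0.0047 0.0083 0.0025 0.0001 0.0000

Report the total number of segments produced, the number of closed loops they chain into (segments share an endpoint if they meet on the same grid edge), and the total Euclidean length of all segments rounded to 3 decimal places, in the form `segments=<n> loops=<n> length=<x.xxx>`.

segments=4 loops=1 length=3.136

cell (4,3): code 0100 → (4.059,4.000)–(5.000,3.468)
cell (4,4): code 1000 → (5.000,4.332)–(4.059,4.000)
cell (5,3): code 0010 → (5.000,3.468)–(5.300,4.000)
cell (5,4): code 0001 → (5.300,4.000)–(5.000,4.332)
total: 4 segments, chained into 1 closed loop(s), length Σ = 3.136095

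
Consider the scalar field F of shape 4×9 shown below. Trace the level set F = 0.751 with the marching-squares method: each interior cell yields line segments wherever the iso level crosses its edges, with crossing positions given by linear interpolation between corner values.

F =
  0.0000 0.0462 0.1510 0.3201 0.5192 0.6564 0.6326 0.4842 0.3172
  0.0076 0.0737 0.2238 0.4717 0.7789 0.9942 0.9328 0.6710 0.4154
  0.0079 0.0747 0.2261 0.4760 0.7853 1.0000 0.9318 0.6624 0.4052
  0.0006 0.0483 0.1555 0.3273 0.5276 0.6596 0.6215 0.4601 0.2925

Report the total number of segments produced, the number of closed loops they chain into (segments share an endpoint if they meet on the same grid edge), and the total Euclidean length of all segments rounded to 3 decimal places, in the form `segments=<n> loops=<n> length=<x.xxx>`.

segments=10 loops=1 length=8.480

cell (0,3): code 0100 → (0.893,4.000)–(1.000,3.909)
cell (0,4): code 1100 → (0.280,5.000)–(0.893,4.000)
cell (0,5): code 1100 → (0.394,6.000)–(0.280,5.000)
cell (0,6): code 1000 → (1.000,6.694)–(0.394,6.000)
cell (1,3): code 0110 → (1.000,3.909)–(2.000,3.889)
cell (1,6): code 1001 → (2.000,6.671)–(1.000,6.694)
cell (2,3): code 0010 → (2.000,3.889)–(2.133,4.000)
cell (2,4): code 0011 → (2.133,4.000)–(2.731,5.000)
cell (2,5): code 0011 → (2.731,5.000)–(2.583,6.000)
cell (2,6): code 0001 → (2.583,6.000)–(2.000,6.671)
total: 10 segments, chained into 1 closed loop(s), length Σ = 8.480129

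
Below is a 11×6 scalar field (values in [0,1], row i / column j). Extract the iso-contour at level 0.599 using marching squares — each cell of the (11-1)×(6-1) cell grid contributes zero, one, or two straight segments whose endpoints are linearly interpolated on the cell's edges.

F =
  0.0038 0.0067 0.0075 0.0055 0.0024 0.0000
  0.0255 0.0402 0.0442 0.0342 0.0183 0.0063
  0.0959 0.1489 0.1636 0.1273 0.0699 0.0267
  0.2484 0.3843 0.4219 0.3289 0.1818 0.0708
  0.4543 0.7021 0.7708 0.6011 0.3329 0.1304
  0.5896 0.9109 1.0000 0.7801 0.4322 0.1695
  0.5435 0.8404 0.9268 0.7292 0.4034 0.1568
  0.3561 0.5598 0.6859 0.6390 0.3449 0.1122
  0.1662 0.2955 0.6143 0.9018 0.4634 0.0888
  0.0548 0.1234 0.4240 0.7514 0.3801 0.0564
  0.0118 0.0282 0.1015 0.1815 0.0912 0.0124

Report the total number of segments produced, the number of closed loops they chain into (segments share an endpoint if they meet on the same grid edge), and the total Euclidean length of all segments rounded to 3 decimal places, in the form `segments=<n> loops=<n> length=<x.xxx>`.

cell (3,0): code 0100 → (3.676,1.000)–(4.000,0.584)
cell (3,1): code 1100 → (3.508,2.000)–(3.676,1.000)
cell (3,2): code 1100 → (3.992,3.000)–(3.508,2.000)
cell (3,3): code 1000 → (4.000,3.008)–(3.992,3.000)
cell (4,0): code 0110 → (4.000,0.584)–(5.000,0.029)
cell (4,3): code 1001 → (5.000,3.521)–(4.000,3.008)
cell (5,0): code 0110 → (5.000,0.029)–(6.000,0.187)
cell (5,3): code 1001 → (6.000,3.400)–(5.000,3.521)
cell (6,0): code 0010 → (6.000,0.187)–(6.860,1.000)
cell (6,1): code 0111 → (6.860,1.000)–(7.000,1.311)
cell (6,3): code 1001 → (7.000,3.136)–(6.000,3.400)
cell (7,1): code 0110 → (7.000,1.311)–(8.000,1.952)
cell (7,3): code 1001 → (8.000,3.691)–(7.000,3.136)
cell (8,1): code 0010 → (8.000,1.952)–(8.080,2.000)
cell (8,2): code 0111 → (8.080,2.000)–(9.000,2.535)
cell (8,3): code 1001 → (9.000,3.410)–(8.000,3.691)
cell (9,2): code 0010 → (9.000,2.535)–(9.267,3.000)
cell (9,3): code 0001 → (9.267,3.000)–(9.000,3.410)
total: 18 segments, chained into 1 closed loop(s), length Σ = 15.063468

segments=18 loops=1 length=15.063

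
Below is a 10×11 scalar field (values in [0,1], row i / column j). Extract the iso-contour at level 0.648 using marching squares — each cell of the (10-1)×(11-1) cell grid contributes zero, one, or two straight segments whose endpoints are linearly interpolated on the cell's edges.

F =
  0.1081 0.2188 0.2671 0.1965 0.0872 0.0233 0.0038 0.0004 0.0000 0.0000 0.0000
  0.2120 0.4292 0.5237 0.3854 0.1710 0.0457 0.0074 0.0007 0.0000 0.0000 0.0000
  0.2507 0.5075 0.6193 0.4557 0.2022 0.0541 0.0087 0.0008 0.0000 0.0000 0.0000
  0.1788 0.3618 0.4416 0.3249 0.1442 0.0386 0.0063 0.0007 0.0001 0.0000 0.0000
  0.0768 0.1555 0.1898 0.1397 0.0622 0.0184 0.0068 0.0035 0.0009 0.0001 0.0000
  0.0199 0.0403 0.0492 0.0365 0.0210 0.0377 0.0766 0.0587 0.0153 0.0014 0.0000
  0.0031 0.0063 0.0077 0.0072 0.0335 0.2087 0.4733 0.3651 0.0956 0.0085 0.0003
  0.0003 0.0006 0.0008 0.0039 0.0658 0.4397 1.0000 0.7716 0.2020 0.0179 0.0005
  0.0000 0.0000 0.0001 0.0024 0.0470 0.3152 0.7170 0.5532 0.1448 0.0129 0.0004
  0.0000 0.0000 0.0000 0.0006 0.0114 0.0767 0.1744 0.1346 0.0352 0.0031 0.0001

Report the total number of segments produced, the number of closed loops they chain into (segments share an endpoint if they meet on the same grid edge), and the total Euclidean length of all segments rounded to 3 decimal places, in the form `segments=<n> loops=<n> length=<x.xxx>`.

segments=8 loops=1 length=5.438

cell (6,5): code 0100 → (6.332,6.000)–(7.000,5.372)
cell (6,6): code 1100 → (6.696,7.000)–(6.332,6.000)
cell (6,7): code 1000 → (7.000,7.217)–(6.696,7.000)
cell (7,5): code 0110 → (7.000,5.372)–(8.000,5.828)
cell (7,6): code 1011 → (8.000,6.421)–(7.566,7.000)
cell (7,7): code 0001 → (7.566,7.000)–(7.000,7.217)
cell (8,5): code 0010 → (8.000,5.828)–(8.127,6.000)
cell (8,6): code 0001 → (8.127,6.000)–(8.000,6.421)
total: 8 segments, chained into 1 closed loop(s), length Σ = 5.437589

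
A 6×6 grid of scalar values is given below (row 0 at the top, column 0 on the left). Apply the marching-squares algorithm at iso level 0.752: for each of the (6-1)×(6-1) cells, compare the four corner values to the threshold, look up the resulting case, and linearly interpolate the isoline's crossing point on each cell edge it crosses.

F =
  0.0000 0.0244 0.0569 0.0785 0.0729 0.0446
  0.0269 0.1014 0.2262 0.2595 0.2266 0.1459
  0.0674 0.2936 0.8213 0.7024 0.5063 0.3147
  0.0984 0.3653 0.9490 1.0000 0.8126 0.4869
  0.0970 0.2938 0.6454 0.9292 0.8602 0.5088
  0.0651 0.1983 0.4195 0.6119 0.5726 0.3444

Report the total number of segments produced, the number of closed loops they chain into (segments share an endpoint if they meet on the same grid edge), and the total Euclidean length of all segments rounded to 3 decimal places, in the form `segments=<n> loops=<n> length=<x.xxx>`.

segments=12 loops=1 length=8.290

cell (1,1): code 0100 → (1.884,2.000)–(2.000,1.869)
cell (1,2): code 1000 → (2.000,2.583)–(1.884,2.000)
cell (2,1): code 0110 → (2.000,1.869)–(3.000,1.662)
cell (2,2): code 1101 → (2.167,3.000)–(2.000,2.583)
cell (2,3): code 1100 → (2.802,4.000)–(2.167,3.000)
cell (2,4): code 1000 → (3.000,4.186)–(2.802,4.000)
cell (3,1): code 0010 → (3.000,1.662)–(3.649,2.000)
cell (3,2): code 0111 → (3.649,2.000)–(4.000,2.376)
cell (3,4): code 1001 → (4.000,4.308)–(3.000,4.186)
cell (4,2): code 0010 → (4.000,2.376)–(4.558,3.000)
cell (4,3): code 0011 → (4.558,3.000)–(4.376,4.000)
cell (4,4): code 0001 → (4.376,4.000)–(4.000,4.308)
total: 12 segments, chained into 1 closed loop(s), length Σ = 8.289861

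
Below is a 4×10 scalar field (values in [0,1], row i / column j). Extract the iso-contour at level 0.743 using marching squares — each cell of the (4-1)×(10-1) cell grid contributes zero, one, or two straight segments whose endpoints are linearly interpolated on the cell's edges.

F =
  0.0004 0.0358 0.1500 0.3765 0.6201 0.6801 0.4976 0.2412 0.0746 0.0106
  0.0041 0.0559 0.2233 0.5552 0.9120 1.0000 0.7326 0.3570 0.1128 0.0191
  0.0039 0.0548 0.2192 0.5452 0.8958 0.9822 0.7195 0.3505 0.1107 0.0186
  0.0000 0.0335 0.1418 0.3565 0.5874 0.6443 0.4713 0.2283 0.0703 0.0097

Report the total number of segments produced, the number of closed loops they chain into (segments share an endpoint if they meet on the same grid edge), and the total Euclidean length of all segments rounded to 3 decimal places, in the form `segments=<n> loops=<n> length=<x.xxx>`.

cell (0,3): code 0100 → (0.421,4.000)–(1.000,3.526)
cell (0,4): code 1100 → (0.197,5.000)–(0.421,4.000)
cell (0,5): code 1000 → (1.000,5.961)–(0.197,5.000)
cell (1,3): code 0110 → (1.000,3.526)–(2.000,3.564)
cell (1,5): code 1001 → (2.000,5.911)–(1.000,5.961)
cell (2,3): code 0010 → (2.000,3.564)–(2.495,4.000)
cell (2,4): code 0011 → (2.495,4.000)–(2.708,5.000)
cell (2,5): code 0001 → (2.708,5.000)–(2.000,5.911)
total: 8 segments, chained into 1 closed loop(s), length Σ = 7.863080

segments=8 loops=1 length=7.863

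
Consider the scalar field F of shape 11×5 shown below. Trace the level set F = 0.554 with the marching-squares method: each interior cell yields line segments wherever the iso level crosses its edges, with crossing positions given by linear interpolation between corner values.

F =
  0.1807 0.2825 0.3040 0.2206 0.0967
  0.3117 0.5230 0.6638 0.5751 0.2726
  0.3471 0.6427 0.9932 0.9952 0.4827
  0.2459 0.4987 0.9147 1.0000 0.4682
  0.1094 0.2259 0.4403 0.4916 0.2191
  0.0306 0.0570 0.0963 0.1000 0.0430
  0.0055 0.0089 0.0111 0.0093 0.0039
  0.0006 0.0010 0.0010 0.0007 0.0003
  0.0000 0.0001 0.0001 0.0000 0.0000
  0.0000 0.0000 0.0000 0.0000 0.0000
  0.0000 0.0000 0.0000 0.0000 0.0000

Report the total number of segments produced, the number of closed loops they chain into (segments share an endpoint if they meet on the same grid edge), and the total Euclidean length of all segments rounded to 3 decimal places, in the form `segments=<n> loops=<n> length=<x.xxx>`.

segments=12 loops=1 length=9.839

cell (0,1): code 0100 → (0.695,2.000)–(1.000,1.220)
cell (0,2): code 1100 → (0.940,3.000)–(0.695,2.000)
cell (0,3): code 1000 → (1.000,3.070)–(0.940,3.000)
cell (1,0): code 0100 → (1.259,1.000)–(2.000,0.700)
cell (1,1): code 1110 → (1.000,1.220)–(1.259,1.000)
cell (1,3): code 1001 → (2.000,3.861)–(1.000,3.070)
cell (2,0): code 0010 → (2.000,0.700)–(2.616,1.000)
cell (2,1): code 0111 → (2.616,1.000)–(3.000,1.133)
cell (2,3): code 1001 → (3.000,3.839)–(2.000,3.861)
cell (3,1): code 0010 → (3.000,1.133)–(3.760,2.000)
cell (3,2): code 0011 → (3.760,2.000)–(3.877,3.000)
cell (3,3): code 0001 → (3.877,3.000)–(3.000,3.839)
total: 12 segments, chained into 1 closed loop(s), length Σ = 9.838810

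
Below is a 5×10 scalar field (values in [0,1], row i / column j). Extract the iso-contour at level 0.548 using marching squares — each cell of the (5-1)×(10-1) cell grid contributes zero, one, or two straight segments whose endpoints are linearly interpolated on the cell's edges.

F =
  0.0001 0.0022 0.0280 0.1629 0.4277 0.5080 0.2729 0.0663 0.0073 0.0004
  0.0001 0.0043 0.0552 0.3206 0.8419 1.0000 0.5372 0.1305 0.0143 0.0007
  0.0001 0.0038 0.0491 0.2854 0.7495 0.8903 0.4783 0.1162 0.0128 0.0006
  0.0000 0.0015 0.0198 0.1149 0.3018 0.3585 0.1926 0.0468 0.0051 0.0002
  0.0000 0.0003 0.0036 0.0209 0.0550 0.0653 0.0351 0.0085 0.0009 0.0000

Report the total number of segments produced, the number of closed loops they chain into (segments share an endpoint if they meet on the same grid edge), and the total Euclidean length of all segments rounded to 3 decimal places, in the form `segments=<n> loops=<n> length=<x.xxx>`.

cell (0,3): code 0100 → (0.290,4.000)–(1.000,3.436)
cell (0,4): code 1100 → (0.081,5.000)–(0.290,4.000)
cell (0,5): code 1000 → (1.000,5.977)–(0.081,5.000)
cell (1,3): code 0110 → (1.000,3.436)–(2.000,3.566)
cell (1,5): code 1001 → (2.000,5.831)–(1.000,5.977)
cell (2,3): code 0010 → (2.000,3.566)–(2.450,4.000)
cell (2,4): code 0011 → (2.450,4.000)–(2.644,5.000)
cell (2,5): code 0001 → (2.644,5.000)–(2.000,5.831)
total: 8 segments, chained into 1 closed loop(s), length Σ = 7.982613

segments=8 loops=1 length=7.983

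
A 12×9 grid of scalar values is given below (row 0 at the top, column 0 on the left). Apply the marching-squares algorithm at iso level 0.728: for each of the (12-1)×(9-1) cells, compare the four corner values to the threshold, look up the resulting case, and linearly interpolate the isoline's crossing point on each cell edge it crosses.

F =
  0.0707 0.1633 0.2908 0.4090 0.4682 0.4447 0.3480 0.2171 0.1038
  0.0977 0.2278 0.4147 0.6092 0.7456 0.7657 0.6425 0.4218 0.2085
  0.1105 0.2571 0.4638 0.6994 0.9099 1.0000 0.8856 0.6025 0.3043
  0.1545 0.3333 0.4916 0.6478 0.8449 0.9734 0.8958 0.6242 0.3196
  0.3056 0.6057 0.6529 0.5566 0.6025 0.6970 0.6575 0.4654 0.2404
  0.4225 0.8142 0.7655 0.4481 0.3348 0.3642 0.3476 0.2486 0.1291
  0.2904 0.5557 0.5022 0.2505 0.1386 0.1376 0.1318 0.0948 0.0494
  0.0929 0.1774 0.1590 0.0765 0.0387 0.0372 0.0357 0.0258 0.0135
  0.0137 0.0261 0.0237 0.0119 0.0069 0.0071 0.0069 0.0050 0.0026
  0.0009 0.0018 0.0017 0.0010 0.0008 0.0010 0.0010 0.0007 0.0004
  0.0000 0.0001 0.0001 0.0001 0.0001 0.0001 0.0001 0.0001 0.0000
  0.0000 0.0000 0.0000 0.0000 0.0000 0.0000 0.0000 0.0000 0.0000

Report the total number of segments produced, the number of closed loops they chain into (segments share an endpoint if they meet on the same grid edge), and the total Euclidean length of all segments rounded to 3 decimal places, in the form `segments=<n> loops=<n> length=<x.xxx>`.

segments=18 loops=2 length=13.609

cell (0,3): code 0100 → (0.937,4.000)–(1.000,3.871)
cell (0,4): code 1100 → (0.883,5.000)–(0.937,4.000)
cell (0,5): code 1000 → (1.000,5.306)–(0.883,5.000)
cell (1,3): code 0110 → (1.000,3.871)–(2.000,3.136)
cell (1,5): code 1101 → (1.352,6.000)–(1.000,5.306)
cell (1,6): code 1000 → (2.000,6.557)–(1.352,6.000)
cell (2,3): code 0110 → (2.000,3.136)–(3.000,3.407)
cell (2,6): code 1001 → (3.000,6.618)–(2.000,6.557)
cell (3,3): code 0010 → (3.000,3.407)–(3.482,4.000)
cell (3,4): code 0011 → (3.482,4.000)–(3.888,5.000)
cell (3,5): code 0011 → (3.888,5.000)–(3.704,6.000)
cell (3,6): code 0001 → (3.704,6.000)–(3.000,6.618)
cell (4,0): code 0100 → (4.587,1.000)–(5.000,0.780)
cell (4,1): code 1100 → (4.667,2.000)–(4.587,1.000)
cell (4,2): code 1000 → (5.000,2.118)–(4.667,2.000)
cell (5,0): code 0010 → (5.000,0.780)–(5.333,1.000)
cell (5,1): code 0011 → (5.333,1.000)–(5.142,2.000)
cell (5,2): code 0001 → (5.142,2.000)–(5.000,2.118)
total: 18 segments, chained into 2 closed loop(s), length Σ = 13.609275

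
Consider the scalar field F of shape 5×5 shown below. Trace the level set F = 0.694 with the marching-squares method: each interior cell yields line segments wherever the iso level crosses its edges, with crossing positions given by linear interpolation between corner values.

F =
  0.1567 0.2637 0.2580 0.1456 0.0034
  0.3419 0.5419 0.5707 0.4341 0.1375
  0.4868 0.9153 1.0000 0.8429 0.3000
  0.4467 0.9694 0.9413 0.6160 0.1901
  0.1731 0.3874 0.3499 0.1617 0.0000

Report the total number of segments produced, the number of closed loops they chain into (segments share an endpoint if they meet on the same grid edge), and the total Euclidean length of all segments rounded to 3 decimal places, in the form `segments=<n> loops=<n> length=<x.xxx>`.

cell (1,0): code 0100 → (1.407,1.000)–(2.000,0.484)
cell (1,1): code 1100 → (1.287,2.000)–(1.407,1.000)
cell (1,2): code 1100 → (1.636,3.000)–(1.287,2.000)
cell (1,3): code 1000 → (2.000,3.274)–(1.636,3.000)
cell (2,0): code 0110 → (2.000,0.484)–(3.000,0.473)
cell (2,2): code 1011 → (3.000,2.760)–(2.656,3.000)
cell (2,3): code 0001 → (2.656,3.000)–(2.000,3.274)
cell (3,0): code 0010 → (3.000,0.473)–(3.473,1.000)
cell (3,1): code 0011 → (3.473,1.000)–(3.418,2.000)
cell (3,2): code 0001 → (3.418,2.000)–(3.000,2.760)
total: 10 segments, chained into 1 closed loop(s), length Σ = 8.016010

segments=10 loops=1 length=8.016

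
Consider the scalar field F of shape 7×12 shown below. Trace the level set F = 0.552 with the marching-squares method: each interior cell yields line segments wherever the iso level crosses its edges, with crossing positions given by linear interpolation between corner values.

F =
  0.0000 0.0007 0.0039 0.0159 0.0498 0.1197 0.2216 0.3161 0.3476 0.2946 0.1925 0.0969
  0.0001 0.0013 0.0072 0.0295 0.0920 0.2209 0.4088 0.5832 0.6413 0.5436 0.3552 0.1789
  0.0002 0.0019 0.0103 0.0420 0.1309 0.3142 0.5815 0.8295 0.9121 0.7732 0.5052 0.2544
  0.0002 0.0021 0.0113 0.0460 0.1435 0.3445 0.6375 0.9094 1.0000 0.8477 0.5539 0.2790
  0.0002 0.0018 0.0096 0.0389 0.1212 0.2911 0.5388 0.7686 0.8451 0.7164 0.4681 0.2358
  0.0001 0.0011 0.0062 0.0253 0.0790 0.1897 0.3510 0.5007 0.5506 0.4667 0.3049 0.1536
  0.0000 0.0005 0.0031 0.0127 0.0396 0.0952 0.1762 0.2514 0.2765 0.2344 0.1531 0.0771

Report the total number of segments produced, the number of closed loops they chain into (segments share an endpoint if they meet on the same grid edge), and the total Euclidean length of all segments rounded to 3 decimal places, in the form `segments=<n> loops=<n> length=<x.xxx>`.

segments=18 loops=1 length=13.325

cell (0,6): code 0100 → (0.883,7.000)–(1.000,6.821)
cell (0,7): code 1100 → (0.696,8.000)–(0.883,7.000)
cell (0,8): code 1000 → (1.000,8.914)–(0.696,8.000)
cell (1,5): code 0100 → (1.829,6.000)–(2.000,5.890)
cell (1,6): code 1110 → (1.000,6.821)–(1.829,6.000)
cell (1,8): code 1101 → (1.037,9.000)–(1.000,8.914)
cell (1,9): code 1000 → (2.000,9.825)–(1.037,9.000)
cell (2,5): code 0110 → (2.000,5.890)–(3.000,5.708)
cell (2,9): code 1101 → (2.961,10.000)–(2.000,9.825)
cell (2,10): code 1000 → (3.000,10.007)–(2.961,10.000)
cell (3,5): code 0010 → (3.000,5.708)–(3.866,6.000)
cell (3,6): code 0111 → (3.866,6.000)–(4.000,6.057)
cell (3,9): code 1011 → (4.000,9.662)–(3.022,10.000)
cell (3,10): code 0001 → (3.022,10.000)–(3.000,10.007)
cell (4,6): code 0010 → (4.000,6.057)–(4.809,7.000)
cell (4,7): code 0011 → (4.809,7.000)–(4.995,8.000)
cell (4,8): code 0011 → (4.995,8.000)–(4.658,9.000)
cell (4,9): code 0001 → (4.658,9.000)–(4.000,9.662)
total: 18 segments, chained into 1 closed loop(s), length Σ = 13.324825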